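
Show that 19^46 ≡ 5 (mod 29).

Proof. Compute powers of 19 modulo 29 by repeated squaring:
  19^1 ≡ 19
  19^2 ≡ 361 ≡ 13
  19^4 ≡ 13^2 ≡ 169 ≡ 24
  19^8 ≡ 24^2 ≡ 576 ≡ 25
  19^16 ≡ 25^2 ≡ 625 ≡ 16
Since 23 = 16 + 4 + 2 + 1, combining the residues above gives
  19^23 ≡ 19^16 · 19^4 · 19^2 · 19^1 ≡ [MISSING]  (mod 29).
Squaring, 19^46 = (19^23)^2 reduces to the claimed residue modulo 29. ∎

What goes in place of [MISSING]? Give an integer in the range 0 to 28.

Multiply the listed residues: 16 · 24 · 13 · 19 = 384 → 4992 → 94848.
Reducing modulo 29: 94848 = 3270·29 + 18, so 19^23 ≡ 18.

18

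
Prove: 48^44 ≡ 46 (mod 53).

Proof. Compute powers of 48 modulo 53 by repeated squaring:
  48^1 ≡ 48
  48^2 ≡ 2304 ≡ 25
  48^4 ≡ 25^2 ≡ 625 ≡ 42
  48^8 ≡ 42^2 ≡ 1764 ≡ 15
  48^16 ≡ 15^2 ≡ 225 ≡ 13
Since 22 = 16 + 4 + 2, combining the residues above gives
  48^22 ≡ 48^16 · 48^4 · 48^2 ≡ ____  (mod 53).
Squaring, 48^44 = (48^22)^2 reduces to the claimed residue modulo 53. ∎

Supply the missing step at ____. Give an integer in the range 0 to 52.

29

Multiply the listed residues: 13 · 42 · 25 = 546 → 13650.
Reducing modulo 53: 13650 = 257·53 + 29, so 48^22 ≡ 29.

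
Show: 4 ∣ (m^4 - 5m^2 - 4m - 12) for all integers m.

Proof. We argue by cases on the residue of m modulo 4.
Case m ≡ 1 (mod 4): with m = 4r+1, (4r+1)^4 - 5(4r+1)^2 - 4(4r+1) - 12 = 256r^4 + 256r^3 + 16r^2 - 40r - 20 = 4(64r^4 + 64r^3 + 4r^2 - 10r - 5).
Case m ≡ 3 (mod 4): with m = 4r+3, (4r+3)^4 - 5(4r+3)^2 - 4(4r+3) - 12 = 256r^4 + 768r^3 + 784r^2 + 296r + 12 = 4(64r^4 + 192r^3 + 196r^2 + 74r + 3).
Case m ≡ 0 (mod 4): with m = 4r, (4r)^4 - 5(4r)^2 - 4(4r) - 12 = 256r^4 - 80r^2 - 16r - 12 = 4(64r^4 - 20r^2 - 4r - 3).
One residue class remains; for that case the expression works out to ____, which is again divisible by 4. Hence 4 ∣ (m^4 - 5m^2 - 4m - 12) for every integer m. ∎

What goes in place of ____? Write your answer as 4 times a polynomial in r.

4(64r^4 + 128r^3 + 76r^2 + 8r - 6)

The residues treated are {1, 3, 0}, so the missing case is m ≡ 2 (mod 4); write m = 4r+2.
Then (4r+2)^4 - 5(4r+2)^2 - 4(4r+2) - 12 = 256r^4 + 512r^3 + 304r^2 + 32r - 24 = 4(64r^4 + 128r^3 + 76r^2 + 8r - 6).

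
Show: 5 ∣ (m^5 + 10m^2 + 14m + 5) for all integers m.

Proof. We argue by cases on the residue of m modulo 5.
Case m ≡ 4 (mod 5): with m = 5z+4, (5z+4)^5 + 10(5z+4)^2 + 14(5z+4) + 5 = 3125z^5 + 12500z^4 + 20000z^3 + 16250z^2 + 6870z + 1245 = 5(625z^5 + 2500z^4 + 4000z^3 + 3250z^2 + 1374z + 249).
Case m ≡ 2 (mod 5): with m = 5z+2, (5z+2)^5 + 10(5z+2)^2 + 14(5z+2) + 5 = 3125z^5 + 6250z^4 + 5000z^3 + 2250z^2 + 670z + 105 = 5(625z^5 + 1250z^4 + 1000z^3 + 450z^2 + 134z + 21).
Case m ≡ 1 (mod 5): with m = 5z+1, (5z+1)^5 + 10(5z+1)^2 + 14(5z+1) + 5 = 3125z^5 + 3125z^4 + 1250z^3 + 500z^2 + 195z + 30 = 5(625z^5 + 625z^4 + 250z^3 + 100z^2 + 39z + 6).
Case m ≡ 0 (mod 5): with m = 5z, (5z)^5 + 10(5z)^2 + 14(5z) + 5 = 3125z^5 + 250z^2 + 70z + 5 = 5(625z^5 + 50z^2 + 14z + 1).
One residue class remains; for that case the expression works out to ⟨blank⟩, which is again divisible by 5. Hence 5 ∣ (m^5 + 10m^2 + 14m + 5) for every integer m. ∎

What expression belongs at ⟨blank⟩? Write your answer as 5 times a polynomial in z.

The residues treated are {4, 2, 1, 0}, so the missing case is m ≡ 3 (mod 5); write m = 5z+3.
Then (5z+3)^5 + 10(5z+3)^2 + 14(5z+3) + 5 = 3125z^5 + 9375z^4 + 11250z^3 + 7000z^2 + 2395z + 380 = 5(625z^5 + 1875z^4 + 2250z^3 + 1400z^2 + 479z + 76).

5(625z^5 + 1875z^4 + 2250z^3 + 1400z^2 + 479z + 76)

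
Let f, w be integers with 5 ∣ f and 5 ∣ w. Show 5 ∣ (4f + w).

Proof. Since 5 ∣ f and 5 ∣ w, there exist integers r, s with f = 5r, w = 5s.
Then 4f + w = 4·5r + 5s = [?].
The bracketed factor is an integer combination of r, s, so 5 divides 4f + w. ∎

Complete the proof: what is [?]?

Each term has a factor of 5: 4·5r + 5s = 5·(4r + s).
Since 4r + s is an integer, 5 ∣ (4f + w).

5(4r + s)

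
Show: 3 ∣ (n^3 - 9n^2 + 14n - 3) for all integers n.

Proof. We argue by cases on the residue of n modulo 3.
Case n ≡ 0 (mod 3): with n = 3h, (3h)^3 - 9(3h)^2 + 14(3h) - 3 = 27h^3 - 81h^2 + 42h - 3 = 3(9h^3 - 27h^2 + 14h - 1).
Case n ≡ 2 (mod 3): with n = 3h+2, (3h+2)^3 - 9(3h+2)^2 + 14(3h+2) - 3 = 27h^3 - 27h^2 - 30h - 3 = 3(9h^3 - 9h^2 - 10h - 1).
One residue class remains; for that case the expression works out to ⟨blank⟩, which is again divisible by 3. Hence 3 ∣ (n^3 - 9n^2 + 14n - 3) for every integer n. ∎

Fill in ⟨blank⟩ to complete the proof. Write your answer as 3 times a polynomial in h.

Only n ≡ 1 (mod 3) is unaccounted for. Put n = 3h+1:
(3h+1)^3 - 9(3h+1)^2 + 14(3h+1) - 3 expands to 27h^3 - 54h^2 - 3h + 3,
and factoring out 3 leaves 3(9h^3 - 18h^2 - h + 1).

3(9h^3 - 18h^2 - h + 1)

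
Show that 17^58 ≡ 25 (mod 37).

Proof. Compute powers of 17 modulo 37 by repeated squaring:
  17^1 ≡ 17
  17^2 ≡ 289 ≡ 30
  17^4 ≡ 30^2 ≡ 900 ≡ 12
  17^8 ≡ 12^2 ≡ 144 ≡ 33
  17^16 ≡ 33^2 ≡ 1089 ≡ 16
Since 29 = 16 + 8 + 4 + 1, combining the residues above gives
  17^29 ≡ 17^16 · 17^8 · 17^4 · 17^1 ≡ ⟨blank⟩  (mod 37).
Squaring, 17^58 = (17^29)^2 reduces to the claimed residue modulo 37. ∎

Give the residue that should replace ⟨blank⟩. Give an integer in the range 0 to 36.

5

Multiply the listed residues: 16 · 33 · 12 · 17 = 528 → 6336 → 107712.
Reducing modulo 37: 107712 = 2911·37 + 5, so 17^29 ≡ 5.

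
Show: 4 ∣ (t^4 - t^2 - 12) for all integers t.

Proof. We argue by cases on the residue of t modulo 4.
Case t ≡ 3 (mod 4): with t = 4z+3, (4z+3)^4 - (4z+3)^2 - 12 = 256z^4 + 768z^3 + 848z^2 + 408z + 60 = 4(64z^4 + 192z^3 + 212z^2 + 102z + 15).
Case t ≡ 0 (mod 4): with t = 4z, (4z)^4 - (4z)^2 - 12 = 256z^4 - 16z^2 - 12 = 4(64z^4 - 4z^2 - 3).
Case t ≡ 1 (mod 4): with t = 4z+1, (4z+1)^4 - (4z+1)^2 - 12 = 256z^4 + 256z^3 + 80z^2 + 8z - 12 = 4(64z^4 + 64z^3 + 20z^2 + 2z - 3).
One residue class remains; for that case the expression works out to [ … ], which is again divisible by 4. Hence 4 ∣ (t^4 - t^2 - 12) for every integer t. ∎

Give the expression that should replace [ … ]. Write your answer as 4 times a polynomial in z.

The residues treated are {3, 0, 1}, so the missing case is t ≡ 2 (mod 4); write t = 4z+2.
Then (4z+2)^4 - (4z+2)^2 - 12 = 256z^4 + 512z^3 + 368z^2 + 112z = 4(64z^4 + 128z^3 + 92z^2 + 28z).

4(64z^4 + 128z^3 + 92z^2 + 28z)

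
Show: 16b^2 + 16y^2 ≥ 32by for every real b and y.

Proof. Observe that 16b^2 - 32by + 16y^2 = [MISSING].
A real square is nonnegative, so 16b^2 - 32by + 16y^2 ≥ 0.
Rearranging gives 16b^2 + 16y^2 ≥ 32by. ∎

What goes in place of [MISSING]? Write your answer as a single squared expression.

(4b - 4y)^2

The leading and trailing coefficients are 4^2 and 4^2, and 32 = 2·4·4, so the trinomial is (4b - 4y)^2.
Hence 16b^2 - 32by + 16y^2 ≥ 0.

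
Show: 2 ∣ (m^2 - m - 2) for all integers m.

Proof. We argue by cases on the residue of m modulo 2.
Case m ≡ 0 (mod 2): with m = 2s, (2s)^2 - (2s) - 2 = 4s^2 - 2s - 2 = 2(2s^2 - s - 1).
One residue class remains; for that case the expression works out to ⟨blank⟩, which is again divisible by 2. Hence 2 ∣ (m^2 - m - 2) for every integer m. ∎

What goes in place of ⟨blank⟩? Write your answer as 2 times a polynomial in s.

2(2s^2 + s - 1)

The residues treated are {0}, so the missing case is m ≡ 1 (mod 2); write m = 2s+1.
Then (2s+1)^2 - (2s+1) - 2 = 4s^2 + 2s - 2 = 2(2s^2 + s - 1).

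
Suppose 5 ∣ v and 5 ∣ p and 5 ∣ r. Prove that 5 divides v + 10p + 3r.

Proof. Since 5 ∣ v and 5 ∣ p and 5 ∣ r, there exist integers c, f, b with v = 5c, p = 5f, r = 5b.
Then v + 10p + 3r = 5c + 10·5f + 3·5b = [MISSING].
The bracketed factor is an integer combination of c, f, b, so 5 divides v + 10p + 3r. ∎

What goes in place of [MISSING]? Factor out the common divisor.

Each term has a factor of 5: 5c + 10·5f + 3·5b = 5·(3b + c + 10f).
Since 3b + c + 10f is an integer, 5 ∣ (v + 10p + 3r).

5(3b + c + 10f)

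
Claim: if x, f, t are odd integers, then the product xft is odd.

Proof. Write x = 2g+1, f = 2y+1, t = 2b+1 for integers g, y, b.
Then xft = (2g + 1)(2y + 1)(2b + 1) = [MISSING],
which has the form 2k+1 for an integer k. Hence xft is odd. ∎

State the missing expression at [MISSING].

2(4bgy + 2bg + 2by + b + 2gy + g + y) + 1

Expanding: (2g + 1)(2y + 1)(2b + 1) = 8bgy + 4bg + 4by + 2b + 4gy + 2g + 2y + 1.
Every term except the constant is even, so this is 2(4bgy + 2bg + 2by + b + 2gy + g + y) + 1,
and 4bgy + 2bg + 2by + b + 2gy + g + y ∈ ℤ gives the required form.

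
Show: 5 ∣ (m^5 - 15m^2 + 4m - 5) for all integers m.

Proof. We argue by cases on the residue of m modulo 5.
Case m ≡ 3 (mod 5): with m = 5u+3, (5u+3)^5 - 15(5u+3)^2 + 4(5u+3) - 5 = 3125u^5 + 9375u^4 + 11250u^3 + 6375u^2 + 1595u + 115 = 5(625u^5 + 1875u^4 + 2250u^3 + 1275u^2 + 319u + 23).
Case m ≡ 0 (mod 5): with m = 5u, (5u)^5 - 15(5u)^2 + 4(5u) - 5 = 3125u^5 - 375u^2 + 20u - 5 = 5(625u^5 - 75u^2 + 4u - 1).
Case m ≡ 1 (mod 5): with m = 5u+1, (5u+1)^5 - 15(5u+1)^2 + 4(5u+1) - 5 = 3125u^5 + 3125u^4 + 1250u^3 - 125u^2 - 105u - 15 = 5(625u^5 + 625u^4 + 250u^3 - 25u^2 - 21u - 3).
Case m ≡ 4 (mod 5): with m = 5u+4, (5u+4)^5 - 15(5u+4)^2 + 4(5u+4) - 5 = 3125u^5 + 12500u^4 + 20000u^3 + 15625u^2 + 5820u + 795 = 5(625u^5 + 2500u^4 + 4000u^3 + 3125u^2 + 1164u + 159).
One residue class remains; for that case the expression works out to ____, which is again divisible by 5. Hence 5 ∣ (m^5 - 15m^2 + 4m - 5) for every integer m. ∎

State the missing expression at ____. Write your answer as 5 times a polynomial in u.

5(625u^5 + 1250u^4 + 1000u^3 + 325u^2 + 24u - 5)

Only m ≡ 2 (mod 5) is unaccounted for. Put m = 5u+2:
(5u+2)^5 - 15(5u+2)^2 + 4(5u+2) - 5 expands to 3125u^5 + 6250u^4 + 5000u^3 + 1625u^2 + 120u - 25,
and factoring out 5 leaves 5(625u^5 + 1250u^4 + 1000u^3 + 325u^2 + 24u - 5).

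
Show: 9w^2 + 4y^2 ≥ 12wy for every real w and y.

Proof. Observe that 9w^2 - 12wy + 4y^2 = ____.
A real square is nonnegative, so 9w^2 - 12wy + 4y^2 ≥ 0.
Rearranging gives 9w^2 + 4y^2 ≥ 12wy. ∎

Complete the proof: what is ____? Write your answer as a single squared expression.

9w^2 - 12wy + 4y^2 is a perfect-square trinomial: the outer terms are (3w)^2 and (2y)^2, and the cross term is -2·3w·2y.
So 9w^2 - 12wy + 4y^2 = (3w - 2y)^2 ≥ 0.

(3w - 2y)^2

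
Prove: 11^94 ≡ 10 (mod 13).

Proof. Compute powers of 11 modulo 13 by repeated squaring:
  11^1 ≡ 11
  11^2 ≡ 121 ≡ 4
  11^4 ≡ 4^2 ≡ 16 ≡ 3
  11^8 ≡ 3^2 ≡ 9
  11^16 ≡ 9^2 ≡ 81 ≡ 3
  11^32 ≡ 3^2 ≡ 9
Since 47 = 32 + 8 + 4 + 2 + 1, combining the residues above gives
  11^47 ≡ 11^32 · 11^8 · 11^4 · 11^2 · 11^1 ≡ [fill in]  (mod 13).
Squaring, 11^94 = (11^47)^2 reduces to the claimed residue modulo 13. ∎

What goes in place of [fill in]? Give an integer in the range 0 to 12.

Multiply the listed residues: 9 · 9 · 3 · 4 · 11 = 81 → 243 → 972 → 10692.
Reducing modulo 13: 10692 = 822·13 + 6, so 11^47 ≡ 6.

6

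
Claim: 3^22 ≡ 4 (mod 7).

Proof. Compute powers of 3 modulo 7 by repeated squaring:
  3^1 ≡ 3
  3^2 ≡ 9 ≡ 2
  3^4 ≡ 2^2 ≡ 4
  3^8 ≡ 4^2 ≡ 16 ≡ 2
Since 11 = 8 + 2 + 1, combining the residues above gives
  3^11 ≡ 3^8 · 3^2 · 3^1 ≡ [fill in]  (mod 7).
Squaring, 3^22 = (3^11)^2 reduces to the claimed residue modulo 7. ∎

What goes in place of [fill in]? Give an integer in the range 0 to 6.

Multiply the listed residues: 2 · 2 · 3 = 4 → 12.
Reducing modulo 7: 12 = 1·7 + 5, so 3^11 ≡ 5.

5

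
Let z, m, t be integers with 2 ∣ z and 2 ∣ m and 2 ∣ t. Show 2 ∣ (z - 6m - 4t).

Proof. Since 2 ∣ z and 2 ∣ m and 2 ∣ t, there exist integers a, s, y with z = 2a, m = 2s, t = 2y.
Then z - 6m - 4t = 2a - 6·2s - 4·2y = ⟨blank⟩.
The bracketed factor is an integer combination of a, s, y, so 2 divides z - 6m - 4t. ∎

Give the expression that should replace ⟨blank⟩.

Each term has a factor of 2: 2a - 6·2s - 4·2y = 2·(a - 6s - 4y).
Since a - 6s - 4y is an integer, 2 ∣ (z - 6m - 4t).

2(a - 6s - 4y)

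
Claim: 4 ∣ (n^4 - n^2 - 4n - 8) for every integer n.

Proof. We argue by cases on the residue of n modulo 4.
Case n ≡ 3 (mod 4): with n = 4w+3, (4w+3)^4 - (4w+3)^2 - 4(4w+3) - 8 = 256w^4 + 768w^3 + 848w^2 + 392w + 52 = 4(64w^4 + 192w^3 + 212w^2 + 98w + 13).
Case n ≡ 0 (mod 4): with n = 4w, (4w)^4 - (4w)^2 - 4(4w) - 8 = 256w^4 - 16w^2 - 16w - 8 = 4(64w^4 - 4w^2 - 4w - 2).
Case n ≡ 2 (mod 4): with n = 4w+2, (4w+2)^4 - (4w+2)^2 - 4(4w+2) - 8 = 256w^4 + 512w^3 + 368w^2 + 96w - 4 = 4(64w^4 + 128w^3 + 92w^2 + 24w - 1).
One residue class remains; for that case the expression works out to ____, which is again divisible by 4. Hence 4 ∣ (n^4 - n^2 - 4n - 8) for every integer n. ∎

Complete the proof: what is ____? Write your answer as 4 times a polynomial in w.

4(64w^4 + 64w^3 + 20w^2 - 2w - 3)

Only n ≡ 1 (mod 4) is unaccounted for. Put n = 4w+1:
(4w+1)^4 - (4w+1)^2 - 4(4w+1) - 8 expands to 256w^4 + 256w^3 + 80w^2 - 8w - 12,
and factoring out 4 leaves 4(64w^4 + 64w^3 + 20w^2 - 2w - 3).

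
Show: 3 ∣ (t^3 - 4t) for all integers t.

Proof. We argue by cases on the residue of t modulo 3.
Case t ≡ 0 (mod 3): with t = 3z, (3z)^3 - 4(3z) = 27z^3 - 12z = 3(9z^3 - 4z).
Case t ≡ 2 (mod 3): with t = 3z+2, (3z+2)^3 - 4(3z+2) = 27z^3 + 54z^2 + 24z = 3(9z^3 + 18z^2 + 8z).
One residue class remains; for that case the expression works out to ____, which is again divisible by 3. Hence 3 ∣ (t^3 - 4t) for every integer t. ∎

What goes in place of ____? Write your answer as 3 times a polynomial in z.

The residues treated are {0, 2}, so the missing case is t ≡ 1 (mod 3); write t = 3z+1.
Then (3z+1)^3 - 4(3z+1) = 27z^3 + 27z^2 - 3z - 3 = 3(9z^3 + 9z^2 - z - 1).

3(9z^3 + 9z^2 - z - 1)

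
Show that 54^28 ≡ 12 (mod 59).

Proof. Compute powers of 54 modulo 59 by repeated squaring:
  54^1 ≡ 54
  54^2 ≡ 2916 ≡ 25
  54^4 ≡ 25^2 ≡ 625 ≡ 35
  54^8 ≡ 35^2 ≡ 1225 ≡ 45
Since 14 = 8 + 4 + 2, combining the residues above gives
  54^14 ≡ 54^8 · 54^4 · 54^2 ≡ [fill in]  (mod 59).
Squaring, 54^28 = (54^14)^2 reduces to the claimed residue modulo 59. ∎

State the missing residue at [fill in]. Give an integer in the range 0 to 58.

54^8 · 54^4 · 54^2 ≡ 45 · 35 · 25 = 39375.
39375 mod 59 = 22, so 54^14 ≡ 22 (mod 59).

22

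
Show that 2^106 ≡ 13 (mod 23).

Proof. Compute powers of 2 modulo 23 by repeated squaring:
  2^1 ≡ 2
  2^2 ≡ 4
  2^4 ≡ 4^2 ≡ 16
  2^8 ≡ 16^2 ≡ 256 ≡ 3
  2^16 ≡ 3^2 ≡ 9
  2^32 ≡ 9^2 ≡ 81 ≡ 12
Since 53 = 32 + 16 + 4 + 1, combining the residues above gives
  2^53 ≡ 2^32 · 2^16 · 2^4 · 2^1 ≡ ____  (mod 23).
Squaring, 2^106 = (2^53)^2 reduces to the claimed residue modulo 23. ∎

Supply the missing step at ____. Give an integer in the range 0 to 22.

6

Multiply the listed residues: 12 · 9 · 16 · 2 = 108 → 1728 → 3456.
Reducing modulo 23: 3456 = 150·23 + 6, so 2^53 ≡ 6.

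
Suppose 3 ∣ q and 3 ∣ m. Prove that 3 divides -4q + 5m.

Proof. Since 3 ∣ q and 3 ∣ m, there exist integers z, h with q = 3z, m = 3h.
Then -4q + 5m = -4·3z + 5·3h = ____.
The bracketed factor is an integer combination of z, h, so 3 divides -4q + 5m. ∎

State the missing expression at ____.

3(5h - 4z)

Pull the common 3 out of every term: -4·3z + 5·3h = 3(5h - 4z).
5h - 4z is an integer, which exhibits the divisibility.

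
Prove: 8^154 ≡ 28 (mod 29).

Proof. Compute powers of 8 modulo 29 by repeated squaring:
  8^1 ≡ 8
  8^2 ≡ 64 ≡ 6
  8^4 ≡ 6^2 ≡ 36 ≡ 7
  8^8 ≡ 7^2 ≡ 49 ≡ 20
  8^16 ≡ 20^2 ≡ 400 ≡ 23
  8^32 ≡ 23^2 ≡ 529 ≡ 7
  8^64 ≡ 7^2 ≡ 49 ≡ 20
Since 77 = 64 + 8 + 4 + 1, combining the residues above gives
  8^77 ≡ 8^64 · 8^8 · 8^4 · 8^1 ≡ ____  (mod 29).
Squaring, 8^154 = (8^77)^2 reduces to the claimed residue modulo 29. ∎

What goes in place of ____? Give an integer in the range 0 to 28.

8^64 · 8^8 · 8^4 · 8^1 ≡ 20 · 20 · 7 · 8 = 22400.
22400 mod 29 = 12, so 8^77 ≡ 12 (mod 29).

12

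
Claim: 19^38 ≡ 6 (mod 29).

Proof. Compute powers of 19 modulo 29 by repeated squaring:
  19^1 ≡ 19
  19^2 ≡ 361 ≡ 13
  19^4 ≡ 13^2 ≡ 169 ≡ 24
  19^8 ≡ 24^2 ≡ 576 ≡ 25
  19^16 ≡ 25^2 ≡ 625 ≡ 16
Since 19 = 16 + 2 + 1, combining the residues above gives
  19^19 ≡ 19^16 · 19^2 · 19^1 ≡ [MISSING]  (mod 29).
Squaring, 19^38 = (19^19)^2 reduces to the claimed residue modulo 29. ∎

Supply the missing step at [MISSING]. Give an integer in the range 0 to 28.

19^16 · 19^2 · 19^1 ≡ 16 · 13 · 19 = 3952.
3952 mod 29 = 8, so 19^19 ≡ 8 (mod 29).

8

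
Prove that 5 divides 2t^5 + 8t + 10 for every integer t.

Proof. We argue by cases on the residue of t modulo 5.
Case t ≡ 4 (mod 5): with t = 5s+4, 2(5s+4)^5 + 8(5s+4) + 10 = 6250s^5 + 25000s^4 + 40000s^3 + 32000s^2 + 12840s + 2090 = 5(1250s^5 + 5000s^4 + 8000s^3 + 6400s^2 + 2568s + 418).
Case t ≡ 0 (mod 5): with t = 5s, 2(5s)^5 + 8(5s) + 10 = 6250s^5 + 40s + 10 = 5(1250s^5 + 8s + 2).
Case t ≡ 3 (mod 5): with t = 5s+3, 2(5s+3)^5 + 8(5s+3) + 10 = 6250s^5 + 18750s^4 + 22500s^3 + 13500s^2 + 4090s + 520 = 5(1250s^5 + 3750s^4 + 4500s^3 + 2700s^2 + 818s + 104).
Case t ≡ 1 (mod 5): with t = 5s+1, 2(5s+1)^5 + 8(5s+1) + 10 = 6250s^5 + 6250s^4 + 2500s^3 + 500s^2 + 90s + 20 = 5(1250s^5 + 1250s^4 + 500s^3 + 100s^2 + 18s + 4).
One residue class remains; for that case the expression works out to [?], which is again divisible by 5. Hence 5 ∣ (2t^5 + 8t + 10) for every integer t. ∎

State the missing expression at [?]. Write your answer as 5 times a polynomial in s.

The residues treated are {4, 0, 3, 1}, so the missing case is t ≡ 2 (mod 5); write t = 5s+2.
Then 2(5s+2)^5 + 8(5s+2) + 10 = 6250s^5 + 12500s^4 + 10000s^3 + 4000s^2 + 840s + 90 = 5(1250s^5 + 2500s^4 + 2000s^3 + 800s^2 + 168s + 18).

5(1250s^5 + 2500s^4 + 2000s^3 + 800s^2 + 168s + 18)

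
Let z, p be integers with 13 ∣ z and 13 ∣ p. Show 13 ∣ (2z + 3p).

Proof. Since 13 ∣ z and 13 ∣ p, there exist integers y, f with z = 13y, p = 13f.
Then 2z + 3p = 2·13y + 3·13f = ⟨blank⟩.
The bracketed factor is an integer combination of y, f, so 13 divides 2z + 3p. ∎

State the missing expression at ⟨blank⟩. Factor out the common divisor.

Each term has a factor of 13: 2·13y + 3·13f = 13·(3f + 2y).
Since 3f + 2y is an integer, 13 ∣ (2z + 3p).

13(3f + 2y)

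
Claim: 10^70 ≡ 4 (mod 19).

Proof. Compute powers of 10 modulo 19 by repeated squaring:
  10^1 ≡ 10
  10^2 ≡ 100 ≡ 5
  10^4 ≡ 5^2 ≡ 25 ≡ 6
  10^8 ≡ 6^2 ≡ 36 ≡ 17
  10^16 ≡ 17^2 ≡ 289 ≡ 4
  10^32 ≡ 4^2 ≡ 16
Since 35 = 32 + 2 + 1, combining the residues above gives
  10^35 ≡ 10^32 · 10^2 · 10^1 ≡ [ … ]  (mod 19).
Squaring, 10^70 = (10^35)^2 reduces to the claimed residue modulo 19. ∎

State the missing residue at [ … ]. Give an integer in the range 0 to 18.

2

10^32 · 10^2 · 10^1 ≡ 16 · 5 · 10 = 800.
800 mod 19 = 2, so 10^35 ≡ 2 (mod 19).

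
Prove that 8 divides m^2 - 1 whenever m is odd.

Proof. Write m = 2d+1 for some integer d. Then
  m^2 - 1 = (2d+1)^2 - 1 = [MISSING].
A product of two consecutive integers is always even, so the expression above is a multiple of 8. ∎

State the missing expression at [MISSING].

(2d+1)^2 - 1 = 4d^2 + 4d + 1 - 1 = 4d^2 + 4d = 4d(d+1).
Since d and d+1 are consecutive, d(d+1) is even, and 4·(even) is a multiple of 8.

4d(d + 1)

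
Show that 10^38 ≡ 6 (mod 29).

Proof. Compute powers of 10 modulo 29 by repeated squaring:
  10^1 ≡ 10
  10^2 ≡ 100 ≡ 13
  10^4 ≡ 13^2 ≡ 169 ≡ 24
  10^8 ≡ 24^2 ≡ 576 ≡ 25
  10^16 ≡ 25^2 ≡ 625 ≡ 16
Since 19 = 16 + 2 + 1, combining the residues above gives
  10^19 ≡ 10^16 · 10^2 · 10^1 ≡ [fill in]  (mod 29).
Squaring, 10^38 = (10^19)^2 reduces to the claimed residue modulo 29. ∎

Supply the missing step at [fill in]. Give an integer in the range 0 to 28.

Multiply the listed residues: 16 · 13 · 10 = 208 → 2080.
Reducing modulo 29: 2080 = 71·29 + 21, so 10^19 ≡ 21.

21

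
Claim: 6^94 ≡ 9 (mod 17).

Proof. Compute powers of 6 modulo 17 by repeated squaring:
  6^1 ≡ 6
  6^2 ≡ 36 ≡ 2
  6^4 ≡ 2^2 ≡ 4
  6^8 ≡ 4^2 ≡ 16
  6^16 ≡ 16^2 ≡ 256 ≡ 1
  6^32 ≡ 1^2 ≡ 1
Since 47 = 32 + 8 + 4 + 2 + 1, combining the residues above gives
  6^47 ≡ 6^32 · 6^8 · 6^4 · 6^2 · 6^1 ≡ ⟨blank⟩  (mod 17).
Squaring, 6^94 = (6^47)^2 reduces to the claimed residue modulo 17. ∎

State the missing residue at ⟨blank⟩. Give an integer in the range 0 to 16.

6^32 · 6^8 · 6^4 · 6^2 · 6^1 ≡ 1 · 16 · 4 · 2 · 6 = 768.
768 mod 17 = 3, so 6^47 ≡ 3 (mod 17).

3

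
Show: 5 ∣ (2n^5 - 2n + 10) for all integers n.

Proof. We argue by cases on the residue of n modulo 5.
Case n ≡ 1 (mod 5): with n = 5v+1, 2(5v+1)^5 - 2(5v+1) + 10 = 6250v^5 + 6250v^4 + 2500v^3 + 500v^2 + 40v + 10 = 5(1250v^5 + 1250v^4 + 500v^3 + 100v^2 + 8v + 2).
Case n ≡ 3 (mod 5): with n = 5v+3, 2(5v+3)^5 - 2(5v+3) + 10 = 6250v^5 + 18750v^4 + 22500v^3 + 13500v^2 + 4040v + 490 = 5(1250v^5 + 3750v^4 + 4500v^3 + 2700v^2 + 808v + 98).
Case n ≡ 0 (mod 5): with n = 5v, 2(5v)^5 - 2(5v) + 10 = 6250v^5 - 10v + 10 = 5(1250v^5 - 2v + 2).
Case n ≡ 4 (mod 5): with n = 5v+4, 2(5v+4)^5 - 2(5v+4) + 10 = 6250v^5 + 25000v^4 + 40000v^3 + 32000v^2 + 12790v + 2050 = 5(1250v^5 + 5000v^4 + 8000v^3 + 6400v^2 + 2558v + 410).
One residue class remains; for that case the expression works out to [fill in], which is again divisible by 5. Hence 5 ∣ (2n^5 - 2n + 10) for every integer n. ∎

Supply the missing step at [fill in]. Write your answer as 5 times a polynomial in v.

The residues treated are {1, 3, 0, 4}, so the missing case is n ≡ 2 (mod 5); write n = 5v+2.
Then 2(5v+2)^5 - 2(5v+2) + 10 = 6250v^5 + 12500v^4 + 10000v^3 + 4000v^2 + 790v + 70 = 5(1250v^5 + 2500v^4 + 2000v^3 + 800v^2 + 158v + 14).

5(1250v^5 + 2500v^4 + 2000v^3 + 800v^2 + 158v + 14)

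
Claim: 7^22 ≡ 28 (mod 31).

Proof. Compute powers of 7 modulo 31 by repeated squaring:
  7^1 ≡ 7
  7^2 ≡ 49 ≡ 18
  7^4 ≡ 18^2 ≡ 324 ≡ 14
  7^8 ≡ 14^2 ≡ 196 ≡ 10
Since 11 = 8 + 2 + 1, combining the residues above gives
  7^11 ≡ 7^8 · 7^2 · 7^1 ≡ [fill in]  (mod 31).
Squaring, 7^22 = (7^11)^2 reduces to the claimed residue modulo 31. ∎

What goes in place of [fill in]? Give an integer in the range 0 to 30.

7^8 · 7^2 · 7^1 ≡ 10 · 18 · 7 = 1260.
1260 mod 31 = 20, so 7^11 ≡ 20 (mod 31).

20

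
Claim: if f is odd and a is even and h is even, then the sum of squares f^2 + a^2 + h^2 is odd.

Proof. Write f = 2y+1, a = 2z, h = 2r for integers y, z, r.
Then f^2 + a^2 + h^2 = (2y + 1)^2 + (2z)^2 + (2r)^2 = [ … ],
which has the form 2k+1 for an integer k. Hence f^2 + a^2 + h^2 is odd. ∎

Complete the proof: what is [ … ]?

(2y + 1)^2 + (2z)^2 + (2r)^2 = 4r^2 + 4y^2 + 4y + 4z^2 + 1
= 2(2r^2 + 2y^2 + 2y + 2z^2) + 1.
Since 2r^2 + 2y^2 + 2y + 2z^2 is an integer, the sum of squares is of the form 2k+1 for an integer k.

2(2r^2 + 2y^2 + 2y + 2z^2) + 1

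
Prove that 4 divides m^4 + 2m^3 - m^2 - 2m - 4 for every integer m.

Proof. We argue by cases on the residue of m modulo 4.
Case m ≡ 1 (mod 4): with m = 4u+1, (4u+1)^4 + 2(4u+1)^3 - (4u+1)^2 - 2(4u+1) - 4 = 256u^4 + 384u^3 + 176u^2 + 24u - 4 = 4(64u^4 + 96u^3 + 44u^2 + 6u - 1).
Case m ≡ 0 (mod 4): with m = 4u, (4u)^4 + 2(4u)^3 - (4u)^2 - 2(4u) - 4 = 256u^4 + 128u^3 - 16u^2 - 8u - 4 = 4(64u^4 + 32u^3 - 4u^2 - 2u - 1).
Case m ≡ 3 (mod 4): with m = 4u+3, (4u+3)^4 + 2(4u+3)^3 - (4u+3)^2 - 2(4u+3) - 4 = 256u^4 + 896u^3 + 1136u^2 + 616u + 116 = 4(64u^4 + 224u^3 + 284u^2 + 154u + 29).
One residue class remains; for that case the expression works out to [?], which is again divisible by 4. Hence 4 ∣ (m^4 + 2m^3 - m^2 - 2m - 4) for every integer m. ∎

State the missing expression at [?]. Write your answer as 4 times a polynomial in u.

The residues treated are {1, 0, 3}, so the missing case is m ≡ 2 (mod 4); write m = 4u+2.
Then (4u+2)^4 + 2(4u+2)^3 - (4u+2)^2 - 2(4u+2) - 4 = 256u^4 + 640u^3 + 560u^2 + 200u + 20 = 4(64u^4 + 160u^3 + 140u^2 + 50u + 5).

4(64u^4 + 160u^3 + 140u^2 + 50u + 5)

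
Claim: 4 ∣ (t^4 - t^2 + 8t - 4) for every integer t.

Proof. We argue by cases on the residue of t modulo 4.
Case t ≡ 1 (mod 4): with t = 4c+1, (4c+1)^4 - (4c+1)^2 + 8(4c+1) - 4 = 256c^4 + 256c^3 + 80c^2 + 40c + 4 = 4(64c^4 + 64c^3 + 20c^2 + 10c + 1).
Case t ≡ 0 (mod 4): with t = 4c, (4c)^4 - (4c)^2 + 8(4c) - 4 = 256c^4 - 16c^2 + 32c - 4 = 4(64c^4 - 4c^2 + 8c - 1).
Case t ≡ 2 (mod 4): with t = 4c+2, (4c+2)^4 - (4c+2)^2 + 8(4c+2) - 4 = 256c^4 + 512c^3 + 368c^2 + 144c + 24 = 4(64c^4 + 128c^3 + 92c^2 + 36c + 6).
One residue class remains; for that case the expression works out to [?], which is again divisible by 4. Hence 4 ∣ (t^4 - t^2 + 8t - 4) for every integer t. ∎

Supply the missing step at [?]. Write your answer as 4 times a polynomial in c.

4(64c^4 + 192c^3 + 212c^2 + 110c + 23)

Only t ≡ 3 (mod 4) is unaccounted for. Put t = 4c+3:
(4c+3)^4 - (4c+3)^2 + 8(4c+3) - 4 expands to 256c^4 + 768c^3 + 848c^2 + 440c + 92,
and factoring out 4 leaves 4(64c^4 + 192c^3 + 212c^2 + 110c + 23).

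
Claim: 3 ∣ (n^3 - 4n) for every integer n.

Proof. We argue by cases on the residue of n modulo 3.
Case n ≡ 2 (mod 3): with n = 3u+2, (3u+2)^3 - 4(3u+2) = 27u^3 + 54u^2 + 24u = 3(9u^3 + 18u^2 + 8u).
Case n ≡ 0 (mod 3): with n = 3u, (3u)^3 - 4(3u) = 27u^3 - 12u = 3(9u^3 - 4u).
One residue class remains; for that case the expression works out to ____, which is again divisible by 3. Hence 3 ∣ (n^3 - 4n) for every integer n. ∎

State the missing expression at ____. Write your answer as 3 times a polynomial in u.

The residues treated are {2, 0}, so the missing case is n ≡ 1 (mod 3); write n = 3u+1.
Then (3u+1)^3 - 4(3u+1) = 27u^3 + 27u^2 - 3u - 3 = 3(9u^3 + 9u^2 - u - 1).

3(9u^3 + 9u^2 - u - 1)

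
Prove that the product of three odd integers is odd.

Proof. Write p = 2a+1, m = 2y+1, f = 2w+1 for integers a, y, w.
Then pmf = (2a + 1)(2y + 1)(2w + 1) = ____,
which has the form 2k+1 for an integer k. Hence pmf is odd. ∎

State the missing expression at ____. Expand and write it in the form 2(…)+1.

2(4awy + 2aw + 2ay + a + 2wy + w + y) + 1

Expanding: (2a + 1)(2y + 1)(2w + 1) = 8awy + 4aw + 4ay + 2a + 4wy + 2w + 2y + 1.
Every term except the constant is even, so this is 2(4awy + 2aw + 2ay + a + 2wy + w + y) + 1,
and 4awy + 2aw + 2ay + a + 2wy + w + y ∈ ℤ gives the required form.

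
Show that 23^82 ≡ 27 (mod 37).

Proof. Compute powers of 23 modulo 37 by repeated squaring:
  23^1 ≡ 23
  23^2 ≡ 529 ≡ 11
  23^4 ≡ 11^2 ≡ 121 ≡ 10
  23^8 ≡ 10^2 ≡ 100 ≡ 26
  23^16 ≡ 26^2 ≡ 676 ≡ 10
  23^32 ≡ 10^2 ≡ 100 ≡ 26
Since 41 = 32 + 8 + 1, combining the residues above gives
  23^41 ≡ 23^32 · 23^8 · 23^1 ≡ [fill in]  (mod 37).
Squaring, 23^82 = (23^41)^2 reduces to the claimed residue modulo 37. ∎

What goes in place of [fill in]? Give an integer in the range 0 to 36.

8

Multiply the listed residues: 26 · 26 · 23 = 676 → 15548.
Reducing modulo 37: 15548 = 420·37 + 8, so 23^41 ≡ 8.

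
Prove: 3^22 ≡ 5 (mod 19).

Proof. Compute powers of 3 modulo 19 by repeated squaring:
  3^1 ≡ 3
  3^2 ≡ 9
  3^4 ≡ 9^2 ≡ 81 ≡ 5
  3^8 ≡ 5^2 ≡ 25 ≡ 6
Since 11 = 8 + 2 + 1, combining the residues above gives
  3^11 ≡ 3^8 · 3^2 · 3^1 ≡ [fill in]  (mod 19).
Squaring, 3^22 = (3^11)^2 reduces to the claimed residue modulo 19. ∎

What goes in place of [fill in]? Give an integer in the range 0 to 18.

Multiply the listed residues: 6 · 9 · 3 = 54 → 162.
Reducing modulo 19: 162 = 8·19 + 10, so 3^11 ≡ 10.

10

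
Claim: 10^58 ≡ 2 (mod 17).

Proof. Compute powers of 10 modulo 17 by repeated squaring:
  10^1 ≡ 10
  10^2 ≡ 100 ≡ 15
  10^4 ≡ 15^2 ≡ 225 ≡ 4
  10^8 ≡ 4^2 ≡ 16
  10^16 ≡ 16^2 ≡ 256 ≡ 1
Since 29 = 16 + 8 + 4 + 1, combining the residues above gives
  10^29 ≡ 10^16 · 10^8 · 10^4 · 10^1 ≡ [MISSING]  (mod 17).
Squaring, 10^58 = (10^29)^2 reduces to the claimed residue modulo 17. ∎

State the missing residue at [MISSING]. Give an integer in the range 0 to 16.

11

Multiply the listed residues: 1 · 16 · 4 · 10 = 16 → 64 → 640.
Reducing modulo 17: 640 = 37·17 + 11, so 10^29 ≡ 11.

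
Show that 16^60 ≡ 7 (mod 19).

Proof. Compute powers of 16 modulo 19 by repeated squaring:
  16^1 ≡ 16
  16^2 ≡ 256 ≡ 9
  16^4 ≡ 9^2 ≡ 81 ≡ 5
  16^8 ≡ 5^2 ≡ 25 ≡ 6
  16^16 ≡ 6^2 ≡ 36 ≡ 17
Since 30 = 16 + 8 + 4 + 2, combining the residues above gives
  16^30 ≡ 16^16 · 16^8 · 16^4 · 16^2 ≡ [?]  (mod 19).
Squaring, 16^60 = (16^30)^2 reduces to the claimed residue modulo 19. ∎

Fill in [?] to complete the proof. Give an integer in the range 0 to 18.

Multiply the listed residues: 17 · 6 · 5 · 9 = 102 → 510 → 4590.
Reducing modulo 19: 4590 = 241·19 + 11, so 16^30 ≡ 11.

11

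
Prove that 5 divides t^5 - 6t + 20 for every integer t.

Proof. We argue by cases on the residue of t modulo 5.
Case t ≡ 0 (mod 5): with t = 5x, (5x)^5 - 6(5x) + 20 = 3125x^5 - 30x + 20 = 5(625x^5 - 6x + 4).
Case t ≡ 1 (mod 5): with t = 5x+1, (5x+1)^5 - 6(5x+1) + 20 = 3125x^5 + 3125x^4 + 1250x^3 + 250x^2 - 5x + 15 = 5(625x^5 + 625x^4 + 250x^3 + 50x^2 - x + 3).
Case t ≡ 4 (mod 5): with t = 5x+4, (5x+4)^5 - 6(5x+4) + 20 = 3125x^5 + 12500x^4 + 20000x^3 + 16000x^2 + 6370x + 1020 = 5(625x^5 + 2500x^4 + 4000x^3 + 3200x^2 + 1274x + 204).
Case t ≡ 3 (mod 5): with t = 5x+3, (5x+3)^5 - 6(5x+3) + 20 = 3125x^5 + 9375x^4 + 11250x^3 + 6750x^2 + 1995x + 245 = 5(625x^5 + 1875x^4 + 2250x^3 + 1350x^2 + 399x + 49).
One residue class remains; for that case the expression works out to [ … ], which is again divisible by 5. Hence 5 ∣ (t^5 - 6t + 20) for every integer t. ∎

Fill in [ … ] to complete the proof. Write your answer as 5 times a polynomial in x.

The residues treated are {0, 1, 4, 3}, so the missing case is t ≡ 2 (mod 5); write t = 5x+2.
Then (5x+2)^5 - 6(5x+2) + 20 = 3125x^5 + 6250x^4 + 5000x^3 + 2000x^2 + 370x + 40 = 5(625x^5 + 1250x^4 + 1000x^3 + 400x^2 + 74x + 8).

5(625x^5 + 1250x^4 + 1000x^3 + 400x^2 + 74x + 8)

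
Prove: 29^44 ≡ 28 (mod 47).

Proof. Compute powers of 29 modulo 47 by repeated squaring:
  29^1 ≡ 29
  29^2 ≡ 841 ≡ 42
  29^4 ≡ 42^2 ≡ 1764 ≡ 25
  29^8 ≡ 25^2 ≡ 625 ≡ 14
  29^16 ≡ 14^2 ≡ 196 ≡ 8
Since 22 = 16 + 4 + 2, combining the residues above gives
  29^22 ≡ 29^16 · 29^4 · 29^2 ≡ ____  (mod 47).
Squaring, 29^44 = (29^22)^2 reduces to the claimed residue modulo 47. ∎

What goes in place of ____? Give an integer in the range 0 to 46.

34

Multiply the listed residues: 8 · 25 · 42 = 200 → 8400.
Reducing modulo 47: 8400 = 178·47 + 34, so 29^22 ≡ 34.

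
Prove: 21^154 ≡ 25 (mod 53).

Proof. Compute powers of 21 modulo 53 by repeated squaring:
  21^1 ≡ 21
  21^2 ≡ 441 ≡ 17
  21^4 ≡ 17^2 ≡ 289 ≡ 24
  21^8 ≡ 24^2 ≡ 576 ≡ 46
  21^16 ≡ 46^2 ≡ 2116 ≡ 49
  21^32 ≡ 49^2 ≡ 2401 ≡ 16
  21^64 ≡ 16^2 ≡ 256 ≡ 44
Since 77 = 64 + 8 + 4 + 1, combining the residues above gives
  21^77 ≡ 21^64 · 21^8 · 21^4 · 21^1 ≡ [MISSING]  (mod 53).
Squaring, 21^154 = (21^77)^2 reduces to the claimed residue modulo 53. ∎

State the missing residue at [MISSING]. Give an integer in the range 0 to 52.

5

Multiply the listed residues: 44 · 46 · 24 · 21 = 2024 → 48576 → 1020096.
Reducing modulo 53: 1020096 = 19247·53 + 5, so 21^77 ≡ 5.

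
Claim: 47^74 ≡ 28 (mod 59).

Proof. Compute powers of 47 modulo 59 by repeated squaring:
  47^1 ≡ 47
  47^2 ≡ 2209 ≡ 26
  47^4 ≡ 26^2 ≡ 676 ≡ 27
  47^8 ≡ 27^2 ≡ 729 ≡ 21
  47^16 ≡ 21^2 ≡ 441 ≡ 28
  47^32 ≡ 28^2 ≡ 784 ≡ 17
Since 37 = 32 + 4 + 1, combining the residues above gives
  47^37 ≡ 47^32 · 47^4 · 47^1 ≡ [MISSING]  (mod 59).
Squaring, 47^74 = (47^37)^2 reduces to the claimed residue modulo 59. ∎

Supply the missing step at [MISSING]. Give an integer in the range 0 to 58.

38

Multiply the listed residues: 17 · 27 · 47 = 459 → 21573.
Reducing modulo 59: 21573 = 365·59 + 38, so 47^37 ≡ 38.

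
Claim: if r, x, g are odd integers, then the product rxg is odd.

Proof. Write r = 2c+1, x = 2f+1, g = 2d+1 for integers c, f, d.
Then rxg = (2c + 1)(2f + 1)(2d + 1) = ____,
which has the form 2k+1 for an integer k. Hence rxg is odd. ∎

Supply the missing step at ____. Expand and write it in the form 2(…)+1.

2(4cdf + 2cd + 2cf + c + 2df + d + f) + 1

(2c + 1)(2f + 1)(2d + 1) = 8cdf + 4cd + 4cf + 2c + 4df + 2d + 2f + 1
= 2(4cdf + 2cd + 2cf + c + 2df + d + f) + 1.
Since 4cdf + 2cd + 2cf + c + 2df + d + f is an integer, the product is of the form 2k+1 for an integer k.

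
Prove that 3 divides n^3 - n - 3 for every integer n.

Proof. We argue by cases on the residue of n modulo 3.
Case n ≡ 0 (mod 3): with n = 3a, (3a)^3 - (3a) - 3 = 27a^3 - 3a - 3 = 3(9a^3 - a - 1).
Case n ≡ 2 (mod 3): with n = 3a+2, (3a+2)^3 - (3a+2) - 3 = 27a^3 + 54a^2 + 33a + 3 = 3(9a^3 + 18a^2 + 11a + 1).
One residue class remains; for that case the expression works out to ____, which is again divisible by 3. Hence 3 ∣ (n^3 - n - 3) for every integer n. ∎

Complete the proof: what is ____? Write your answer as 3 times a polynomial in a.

3(9a^3 + 9a^2 + 2a - 1)

Only n ≡ 1 (mod 3) is unaccounted for. Put n = 3a+1:
(3a+1)^3 - (3a+1) - 3 expands to 27a^3 + 27a^2 + 6a - 3,
and factoring out 3 leaves 3(9a^3 + 9a^2 + 2a - 1).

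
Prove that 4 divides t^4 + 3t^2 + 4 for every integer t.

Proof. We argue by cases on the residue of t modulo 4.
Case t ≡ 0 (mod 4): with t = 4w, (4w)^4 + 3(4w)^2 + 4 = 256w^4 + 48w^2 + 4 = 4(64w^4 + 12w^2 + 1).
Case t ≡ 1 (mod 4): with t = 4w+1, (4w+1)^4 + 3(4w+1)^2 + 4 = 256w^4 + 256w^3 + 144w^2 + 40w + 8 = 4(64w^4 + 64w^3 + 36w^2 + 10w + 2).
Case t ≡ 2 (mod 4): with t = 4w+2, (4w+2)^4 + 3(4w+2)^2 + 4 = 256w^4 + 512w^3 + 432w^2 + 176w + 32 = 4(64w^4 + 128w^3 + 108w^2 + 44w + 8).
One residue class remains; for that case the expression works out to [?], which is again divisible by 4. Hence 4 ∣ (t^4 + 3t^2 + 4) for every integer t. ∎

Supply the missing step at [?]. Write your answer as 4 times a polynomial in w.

4(64w^4 + 192w^3 + 228w^2 + 126w + 28)

Only t ≡ 3 (mod 4) is unaccounted for. Put t = 4w+3:
(4w+3)^4 + 3(4w+3)^2 + 4 expands to 256w^4 + 768w^3 + 912w^2 + 504w + 112,
and factoring out 4 leaves 4(64w^4 + 192w^3 + 228w^2 + 126w + 28).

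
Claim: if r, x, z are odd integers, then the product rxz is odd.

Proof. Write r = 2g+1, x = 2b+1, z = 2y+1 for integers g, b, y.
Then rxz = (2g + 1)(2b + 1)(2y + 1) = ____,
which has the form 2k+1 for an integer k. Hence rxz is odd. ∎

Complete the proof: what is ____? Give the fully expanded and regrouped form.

Expanding: (2g + 1)(2b + 1)(2y + 1) = 8bgy + 4bg + 4by + 2b + 4gy + 2g + 2y + 1.
Every term except the constant is even, so this is 2(4bgy + 2bg + 2by + b + 2gy + g + y) + 1,
and 4bgy + 2bg + 2by + b + 2gy + g + y ∈ ℤ gives the required form.

2(4bgy + 2bg + 2by + b + 2gy + g + y) + 1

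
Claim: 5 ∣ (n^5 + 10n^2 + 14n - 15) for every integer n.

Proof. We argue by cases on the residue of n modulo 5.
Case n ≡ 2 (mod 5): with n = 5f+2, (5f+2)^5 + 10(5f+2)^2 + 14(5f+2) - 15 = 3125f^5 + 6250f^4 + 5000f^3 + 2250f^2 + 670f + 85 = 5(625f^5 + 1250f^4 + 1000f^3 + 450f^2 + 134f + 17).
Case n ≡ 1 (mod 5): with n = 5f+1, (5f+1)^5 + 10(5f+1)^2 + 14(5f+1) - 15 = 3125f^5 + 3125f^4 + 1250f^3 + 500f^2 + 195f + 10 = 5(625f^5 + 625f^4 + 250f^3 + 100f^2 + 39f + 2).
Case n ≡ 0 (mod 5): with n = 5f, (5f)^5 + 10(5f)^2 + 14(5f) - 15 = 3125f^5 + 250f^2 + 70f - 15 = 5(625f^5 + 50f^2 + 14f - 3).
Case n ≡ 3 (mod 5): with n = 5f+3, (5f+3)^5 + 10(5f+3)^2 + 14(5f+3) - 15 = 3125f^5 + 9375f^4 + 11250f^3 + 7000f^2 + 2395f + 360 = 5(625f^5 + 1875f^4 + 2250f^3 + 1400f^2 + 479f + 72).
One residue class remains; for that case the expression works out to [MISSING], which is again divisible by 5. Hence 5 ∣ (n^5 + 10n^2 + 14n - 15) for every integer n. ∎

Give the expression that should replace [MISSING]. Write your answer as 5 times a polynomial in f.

5(625f^5 + 2500f^4 + 4000f^3 + 3250f^2 + 1374f + 245)

Only n ≡ 4 (mod 5) is unaccounted for. Put n = 5f+4:
(5f+4)^5 + 10(5f+4)^2 + 14(5f+4) - 15 expands to 3125f^5 + 12500f^4 + 20000f^3 + 16250f^2 + 6870f + 1225,
and factoring out 5 leaves 5(625f^5 + 2500f^4 + 4000f^3 + 3250f^2 + 1374f + 245).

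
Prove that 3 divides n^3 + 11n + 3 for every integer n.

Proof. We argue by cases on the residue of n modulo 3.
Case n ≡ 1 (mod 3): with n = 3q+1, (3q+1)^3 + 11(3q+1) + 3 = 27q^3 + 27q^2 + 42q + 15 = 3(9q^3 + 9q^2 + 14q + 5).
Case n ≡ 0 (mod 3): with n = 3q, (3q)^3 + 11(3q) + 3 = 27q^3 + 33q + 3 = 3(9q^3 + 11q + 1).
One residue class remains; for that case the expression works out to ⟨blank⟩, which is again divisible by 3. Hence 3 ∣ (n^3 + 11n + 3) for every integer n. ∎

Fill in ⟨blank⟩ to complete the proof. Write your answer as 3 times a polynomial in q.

3(9q^3 + 18q^2 + 23q + 11)

Only n ≡ 2 (mod 3) is unaccounted for. Put n = 3q+2:
(3q+2)^3 + 11(3q+2) + 3 expands to 27q^3 + 54q^2 + 69q + 33,
and factoring out 3 leaves 3(9q^3 + 18q^2 + 23q + 11).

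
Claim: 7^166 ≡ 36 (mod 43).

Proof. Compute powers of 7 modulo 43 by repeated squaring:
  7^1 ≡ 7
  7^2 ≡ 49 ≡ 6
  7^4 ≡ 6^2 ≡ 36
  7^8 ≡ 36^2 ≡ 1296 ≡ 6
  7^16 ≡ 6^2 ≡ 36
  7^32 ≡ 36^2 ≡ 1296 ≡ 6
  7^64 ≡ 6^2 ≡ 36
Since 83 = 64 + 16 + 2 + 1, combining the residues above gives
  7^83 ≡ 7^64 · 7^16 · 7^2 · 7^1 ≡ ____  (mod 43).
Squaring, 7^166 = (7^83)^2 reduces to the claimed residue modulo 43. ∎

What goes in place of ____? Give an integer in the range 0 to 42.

37

7^64 · 7^16 · 7^2 · 7^1 ≡ 36 · 36 · 6 · 7 = 54432.
54432 mod 43 = 37, so 7^83 ≡ 37 (mod 43).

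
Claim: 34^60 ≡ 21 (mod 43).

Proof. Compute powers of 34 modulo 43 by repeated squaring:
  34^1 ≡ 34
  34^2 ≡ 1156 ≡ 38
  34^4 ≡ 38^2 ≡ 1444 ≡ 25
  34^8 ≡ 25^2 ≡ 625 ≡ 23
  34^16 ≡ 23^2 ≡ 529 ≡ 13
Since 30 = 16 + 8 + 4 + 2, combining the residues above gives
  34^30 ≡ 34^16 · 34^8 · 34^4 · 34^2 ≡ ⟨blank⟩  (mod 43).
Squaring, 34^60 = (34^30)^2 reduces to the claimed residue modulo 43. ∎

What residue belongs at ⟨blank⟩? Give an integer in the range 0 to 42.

Multiply the listed residues: 13 · 23 · 25 · 38 = 299 → 7475 → 284050.
Reducing modulo 43: 284050 = 6605·43 + 35, so 34^30 ≡ 35.

35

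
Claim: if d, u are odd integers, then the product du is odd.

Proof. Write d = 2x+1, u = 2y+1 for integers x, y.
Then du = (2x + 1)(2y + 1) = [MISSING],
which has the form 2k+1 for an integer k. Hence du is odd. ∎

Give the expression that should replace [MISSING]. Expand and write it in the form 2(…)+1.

(2x + 1)(2y + 1) = 4xy + 2x + 2y + 1
= 2(2xy + x + y) + 1.
Since 2xy + x + y is an integer, the product is of the form 2k+1 for an integer k.

2(2xy + x + y) + 1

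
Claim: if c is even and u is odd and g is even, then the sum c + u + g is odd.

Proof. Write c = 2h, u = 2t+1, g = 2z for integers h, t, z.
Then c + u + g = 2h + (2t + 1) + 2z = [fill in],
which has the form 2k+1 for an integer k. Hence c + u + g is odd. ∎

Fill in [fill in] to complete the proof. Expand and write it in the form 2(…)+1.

2(h + t + z) + 1

2h + (2t + 1) + 2z = 2h + 2t + 2z + 1
= 2(h + t + z) + 1.
Since h + t + z is an integer, the sum is of the form 2k+1 for an integer k.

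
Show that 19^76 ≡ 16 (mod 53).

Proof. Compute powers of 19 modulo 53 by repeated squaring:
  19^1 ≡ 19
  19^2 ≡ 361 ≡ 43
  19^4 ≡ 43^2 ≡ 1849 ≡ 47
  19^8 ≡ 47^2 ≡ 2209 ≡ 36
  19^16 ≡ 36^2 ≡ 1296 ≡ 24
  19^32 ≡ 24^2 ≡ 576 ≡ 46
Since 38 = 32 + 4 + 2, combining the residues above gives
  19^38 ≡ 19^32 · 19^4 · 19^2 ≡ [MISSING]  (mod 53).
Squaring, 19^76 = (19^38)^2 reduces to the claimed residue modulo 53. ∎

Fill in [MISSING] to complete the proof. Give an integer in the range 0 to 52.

Multiply the listed residues: 46 · 47 · 43 = 2162 → 92966.
Reducing modulo 53: 92966 = 1754·53 + 4, so 19^38 ≡ 4.

4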